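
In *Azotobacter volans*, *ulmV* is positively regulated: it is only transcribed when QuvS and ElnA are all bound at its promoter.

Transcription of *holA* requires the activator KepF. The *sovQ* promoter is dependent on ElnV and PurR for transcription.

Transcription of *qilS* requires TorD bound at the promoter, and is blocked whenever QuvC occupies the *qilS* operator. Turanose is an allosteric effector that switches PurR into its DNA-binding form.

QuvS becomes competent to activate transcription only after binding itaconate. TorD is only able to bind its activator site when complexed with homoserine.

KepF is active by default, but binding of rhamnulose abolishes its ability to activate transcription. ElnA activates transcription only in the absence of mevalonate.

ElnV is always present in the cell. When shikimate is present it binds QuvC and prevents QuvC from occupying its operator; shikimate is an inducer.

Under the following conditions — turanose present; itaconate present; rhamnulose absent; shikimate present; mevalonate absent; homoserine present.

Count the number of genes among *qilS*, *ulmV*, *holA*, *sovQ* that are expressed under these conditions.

4

Homoserine is present, so TorD is active.
Shikimate is present, so QuvC is inactive.
No repressor is bound and TorD is active, so *qilS* is transcribed.
→ *qilS* is ON.
Itaconate is present, so QuvS is active.
Mevalonate is absent, so ElnA is active.
No repressor is bound and QuvS and ElnA are active, so *ulmV* is transcribed.
→ *ulmV* is ON.
Rhamnulose is absent, so KepF is active.
No repressor is bound and KepF is active, so *holA* is transcribed.
→ *holA* is ON.
ElnV is produced constitutively and is active.
Turanose is present, so PurR is active.
No repressor is bound and ElnV and PurR are active, so *sovQ* is transcribed.
→ *sovQ* is ON.
4 of the 4 genes are transcribed.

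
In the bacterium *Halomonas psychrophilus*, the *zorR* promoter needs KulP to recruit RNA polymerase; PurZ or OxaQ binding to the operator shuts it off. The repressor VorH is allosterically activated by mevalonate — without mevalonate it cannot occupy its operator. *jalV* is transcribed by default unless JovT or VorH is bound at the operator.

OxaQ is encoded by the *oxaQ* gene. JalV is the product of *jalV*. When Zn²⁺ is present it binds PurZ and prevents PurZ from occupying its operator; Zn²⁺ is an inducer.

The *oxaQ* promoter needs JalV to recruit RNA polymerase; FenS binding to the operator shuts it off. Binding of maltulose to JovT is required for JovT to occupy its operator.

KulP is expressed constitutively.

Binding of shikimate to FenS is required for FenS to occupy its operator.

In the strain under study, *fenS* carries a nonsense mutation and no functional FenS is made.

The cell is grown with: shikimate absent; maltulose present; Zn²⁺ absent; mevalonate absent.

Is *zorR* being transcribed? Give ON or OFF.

OFF

KulP is produced constitutively and is active.
Zn²⁺ is absent, so PurZ is active.
FenS is non-functional in this strain, so it has no effect.
Maltulose is present, so JovT is active.
Mevalonate is absent, so VorH is inactive.
With repressor JovT bound, *jalV* is not transcribed.
So JalV is not produced.
Required activator JalV is absent, so *oxaQ* is not transcribed.
So OxaQ is not produced.
With repressor PurZ bound, *zorR* is not transcribed.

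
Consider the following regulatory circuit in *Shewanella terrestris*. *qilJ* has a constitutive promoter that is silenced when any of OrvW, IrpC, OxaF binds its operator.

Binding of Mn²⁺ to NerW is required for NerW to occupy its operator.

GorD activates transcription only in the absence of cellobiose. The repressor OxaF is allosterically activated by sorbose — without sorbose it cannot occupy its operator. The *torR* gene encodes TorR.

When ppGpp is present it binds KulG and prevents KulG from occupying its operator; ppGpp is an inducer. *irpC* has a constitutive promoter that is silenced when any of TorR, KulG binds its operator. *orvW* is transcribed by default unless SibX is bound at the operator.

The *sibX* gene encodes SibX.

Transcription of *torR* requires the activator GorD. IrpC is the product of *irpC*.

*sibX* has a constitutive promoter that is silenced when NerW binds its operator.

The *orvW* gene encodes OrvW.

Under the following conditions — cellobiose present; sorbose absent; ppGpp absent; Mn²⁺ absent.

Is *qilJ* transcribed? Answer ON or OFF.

Mn²⁺ is absent, so NerW is inactive.
With no repressor bound, *sibX* is transcribed.
So SibX is produced and active.
With repressor SibX bound, *orvW* is not transcribed.
So OrvW is not produced.
Cellobiose is present, so GorD is inactive.
Required activator GorD is absent, so *torR* is not transcribed.
So TorR is not produced.
ppGpp is absent, so KulG is active.
With repressor KulG bound, *irpC* is not transcribed.
So IrpC is not produced.
Sorbose is absent, so OxaF is inactive.
With no repressor bound, *qilJ* is transcribed.

ON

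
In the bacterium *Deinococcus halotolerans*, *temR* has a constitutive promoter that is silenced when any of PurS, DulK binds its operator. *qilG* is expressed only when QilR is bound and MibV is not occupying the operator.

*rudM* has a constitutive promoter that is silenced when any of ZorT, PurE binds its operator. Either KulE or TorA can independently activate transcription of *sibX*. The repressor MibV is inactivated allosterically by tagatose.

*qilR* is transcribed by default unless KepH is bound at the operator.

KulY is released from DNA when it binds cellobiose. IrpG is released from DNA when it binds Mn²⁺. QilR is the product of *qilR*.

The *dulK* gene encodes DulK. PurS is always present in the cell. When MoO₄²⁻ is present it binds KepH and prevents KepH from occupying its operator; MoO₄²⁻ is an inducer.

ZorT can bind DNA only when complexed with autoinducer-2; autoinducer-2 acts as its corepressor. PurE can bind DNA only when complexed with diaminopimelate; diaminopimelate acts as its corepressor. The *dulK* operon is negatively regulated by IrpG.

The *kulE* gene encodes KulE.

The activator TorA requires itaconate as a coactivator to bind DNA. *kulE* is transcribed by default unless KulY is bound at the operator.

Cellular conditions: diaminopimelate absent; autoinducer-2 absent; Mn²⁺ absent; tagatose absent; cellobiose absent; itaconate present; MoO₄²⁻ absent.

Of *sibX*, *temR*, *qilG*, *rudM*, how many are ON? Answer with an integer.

Cellobiose is absent, so KulY is active.
With repressor KulY bound, *kulE* is not transcribed.
So KulE is not produced.
Itaconate is present, so TorA is active.
Activator TorA is present, so *sibX* is transcribed.
→ *sibX* is ON.
PurS is produced constitutively and is active.
Mn²⁺ is absent, so IrpG is active.
With repressor IrpG bound, *dulK* is not transcribed.
So DulK is not produced.
With repressor PurS bound, *temR* is not transcribed.
→ *temR* is OFF.
MoO₄²⁻ is absent, so KepH is active.
With repressor KepH bound, *qilR* is not transcribed.
So QilR is not produced.
Tagatose is absent, so MibV is active.
With repressor MibV bound, *qilG* is not transcribed.
→ *qilG* is OFF.
Autoinducer-2 is absent, so ZorT is inactive.
Diaminopimelate is absent, so PurE is inactive.
With no repressor bound, *rudM* is transcribed.
→ *rudM* is ON.
2 of the 4 genes are transcribed.

2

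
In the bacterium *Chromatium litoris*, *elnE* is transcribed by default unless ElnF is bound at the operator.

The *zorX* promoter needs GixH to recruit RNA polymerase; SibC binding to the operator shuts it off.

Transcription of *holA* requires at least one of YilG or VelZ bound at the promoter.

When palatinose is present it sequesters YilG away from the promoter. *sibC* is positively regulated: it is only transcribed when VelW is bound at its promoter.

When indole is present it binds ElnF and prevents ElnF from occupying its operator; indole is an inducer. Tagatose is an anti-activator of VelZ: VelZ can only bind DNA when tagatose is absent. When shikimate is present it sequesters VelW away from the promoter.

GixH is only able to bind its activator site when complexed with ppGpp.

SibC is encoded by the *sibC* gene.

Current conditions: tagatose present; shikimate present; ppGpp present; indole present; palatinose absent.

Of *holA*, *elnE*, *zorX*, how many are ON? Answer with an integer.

Palatinose is absent, so YilG is active.
Tagatose is present, so VelZ is inactive.
Activator YilG is present, so *holA* is transcribed.
→ *holA* is ON.
Indole is present, so ElnF is inactive.
With no repressor bound, *elnE* is transcribed.
→ *elnE* is ON.
ppGpp is present, so GixH is active.
Shikimate is present, so VelW is inactive.
Required activator VelW is absent, so *sibC* is not transcribed.
So SibC is not produced.
No repressor is bound and GixH is active, so *zorX* is transcribed.
→ *zorX* is ON.
3 of the 3 genes are transcribed.

3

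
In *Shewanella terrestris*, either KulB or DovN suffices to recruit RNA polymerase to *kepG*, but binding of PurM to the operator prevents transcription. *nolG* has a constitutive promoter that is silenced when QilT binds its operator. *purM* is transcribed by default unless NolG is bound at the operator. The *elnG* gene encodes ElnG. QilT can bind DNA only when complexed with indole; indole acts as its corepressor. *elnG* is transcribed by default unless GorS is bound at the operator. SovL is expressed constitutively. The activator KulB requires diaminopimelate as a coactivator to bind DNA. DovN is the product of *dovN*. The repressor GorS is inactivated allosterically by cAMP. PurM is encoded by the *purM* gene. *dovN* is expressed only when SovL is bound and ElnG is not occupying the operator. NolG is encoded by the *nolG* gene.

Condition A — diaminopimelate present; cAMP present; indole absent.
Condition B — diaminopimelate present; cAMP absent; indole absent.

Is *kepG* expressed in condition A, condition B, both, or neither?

both

Condition A:
Diaminopimelate is present, so KulB is active.
SovL is produced constitutively and is active.
cAMP is present, so GorS is inactive.
With no repressor bound, *elnG* is transcribed.
So ElnG is produced and active.
With repressor ElnG bound, *dovN* is not transcribed.
So DovN is not produced.
Indole is absent, so QilT is inactive.
With no repressor bound, *nolG* is transcribed.
So NolG is produced and active.
With repressor NolG bound, *purM* is not transcribed.
So PurM is not produced.
Activator KulB is present, so *kepG* is transcribed.
→ *kepG* is ON in A.
Condition B:
Diaminopimelate is present, so KulB is active.
SovL is produced constitutively and is active.
cAMP is absent, so GorS is active.
With repressor GorS bound, *elnG* is not transcribed.
So ElnG is not produced.
No repressor is bound and SovL is active, so *dovN* is transcribed.
So DovN is produced and active.
Indole is absent, so QilT is inactive.
With no repressor bound, *nolG* is transcribed.
So NolG is produced and active.
With repressor NolG bound, *purM* is not transcribed.
So PurM is not produced.
Activator KulB is present, so *kepG* is transcribed.
→ *kepG* is ON in B.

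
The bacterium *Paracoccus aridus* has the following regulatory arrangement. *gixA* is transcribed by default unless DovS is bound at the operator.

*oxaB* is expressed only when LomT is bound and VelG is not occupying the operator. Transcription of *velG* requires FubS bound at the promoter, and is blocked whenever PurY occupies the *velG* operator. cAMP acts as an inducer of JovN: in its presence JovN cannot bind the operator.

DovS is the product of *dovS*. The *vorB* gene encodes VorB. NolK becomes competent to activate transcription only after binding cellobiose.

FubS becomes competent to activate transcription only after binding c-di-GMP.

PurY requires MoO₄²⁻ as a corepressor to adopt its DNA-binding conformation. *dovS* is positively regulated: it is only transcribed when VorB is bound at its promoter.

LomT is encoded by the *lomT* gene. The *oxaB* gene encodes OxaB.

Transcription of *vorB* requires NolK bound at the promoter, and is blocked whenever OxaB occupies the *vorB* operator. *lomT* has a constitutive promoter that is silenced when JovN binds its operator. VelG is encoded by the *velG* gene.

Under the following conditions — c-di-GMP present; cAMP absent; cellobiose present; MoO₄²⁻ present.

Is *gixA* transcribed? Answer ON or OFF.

OFF

cAMP is absent, so JovN is active.
With repressor JovN bound, *lomT* is not transcribed.
So LomT is not produced.
c-di-GMP is present, so FubS is active.
MoO₄²⁻ is present, so PurY is active.
With repressor PurY bound, *velG* is not transcribed.
So VelG is not produced.
Required activator LomT is absent, so *oxaB* is not transcribed.
So OxaB is not produced.
Cellobiose is present, so NolK is active.
No repressor is bound and NolK is active, so *vorB* is transcribed.
So VorB is produced and active.
No repressor is bound and VorB is active, so *dovS* is transcribed.
So DovS is produced and active.
With repressor DovS bound, *gixA* is not transcribed.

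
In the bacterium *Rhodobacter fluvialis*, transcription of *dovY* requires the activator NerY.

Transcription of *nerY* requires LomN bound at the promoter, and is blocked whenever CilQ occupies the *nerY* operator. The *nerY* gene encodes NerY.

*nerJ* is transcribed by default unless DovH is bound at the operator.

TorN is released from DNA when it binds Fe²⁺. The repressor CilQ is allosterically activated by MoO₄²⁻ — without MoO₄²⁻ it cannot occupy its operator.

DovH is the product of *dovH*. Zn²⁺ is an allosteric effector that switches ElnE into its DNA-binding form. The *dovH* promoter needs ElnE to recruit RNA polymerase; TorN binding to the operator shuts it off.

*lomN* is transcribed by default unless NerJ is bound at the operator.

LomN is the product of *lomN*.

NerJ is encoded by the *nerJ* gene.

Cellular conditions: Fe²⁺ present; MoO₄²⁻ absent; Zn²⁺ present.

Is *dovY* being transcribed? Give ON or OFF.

ON

Zn²⁺ is present, so ElnE is active.
Fe²⁺ is present, so TorN is inactive.
No repressor is bound and ElnE is active, so *dovH* is transcribed.
So DovH is produced and active.
With repressor DovH bound, *nerJ* is not transcribed.
So NerJ is not produced.
With no repressor bound, *lomN* is transcribed.
So LomN is produced and active.
MoO₄²⁻ is absent, so CilQ is inactive.
No repressor is bound and LomN is active, so *nerY* is transcribed.
So NerY is produced and active.
No repressor is bound and NerY is active, so *dovY* is transcribed.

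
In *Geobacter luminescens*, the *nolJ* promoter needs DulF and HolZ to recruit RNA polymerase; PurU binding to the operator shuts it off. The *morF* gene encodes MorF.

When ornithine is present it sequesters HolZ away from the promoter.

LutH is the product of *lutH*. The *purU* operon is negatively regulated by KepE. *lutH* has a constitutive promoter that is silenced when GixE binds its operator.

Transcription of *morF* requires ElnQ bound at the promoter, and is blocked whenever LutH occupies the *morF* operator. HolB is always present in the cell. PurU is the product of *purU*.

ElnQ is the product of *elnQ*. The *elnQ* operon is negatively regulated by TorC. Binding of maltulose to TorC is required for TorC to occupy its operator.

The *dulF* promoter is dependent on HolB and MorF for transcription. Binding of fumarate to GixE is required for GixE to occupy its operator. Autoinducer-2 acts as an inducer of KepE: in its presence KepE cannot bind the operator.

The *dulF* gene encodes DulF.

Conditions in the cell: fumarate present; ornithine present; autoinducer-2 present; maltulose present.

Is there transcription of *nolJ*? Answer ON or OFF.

HolB is produced constitutively and is active.
Fumarate is present, so GixE is active.
With repressor GixE bound, *lutH* is not transcribed.
So LutH is not produced.
Maltulose is present, so TorC is active.
With repressor TorC bound, *elnQ* is not transcribed.
So ElnQ is not produced.
Required activator ElnQ is absent, so *morF* is not transcribed.
So MorF is not produced.
Required activator MorF is absent, so *dulF* is not transcribed.
So DulF is not produced.
Autoinducer-2 is present, so KepE is inactive.
With no repressor bound, *purU* is transcribed.
So PurU is produced and active.
Ornithine is present, so HolZ is inactive.
With repressor PurU bound, *nolJ* is not transcribed.

OFF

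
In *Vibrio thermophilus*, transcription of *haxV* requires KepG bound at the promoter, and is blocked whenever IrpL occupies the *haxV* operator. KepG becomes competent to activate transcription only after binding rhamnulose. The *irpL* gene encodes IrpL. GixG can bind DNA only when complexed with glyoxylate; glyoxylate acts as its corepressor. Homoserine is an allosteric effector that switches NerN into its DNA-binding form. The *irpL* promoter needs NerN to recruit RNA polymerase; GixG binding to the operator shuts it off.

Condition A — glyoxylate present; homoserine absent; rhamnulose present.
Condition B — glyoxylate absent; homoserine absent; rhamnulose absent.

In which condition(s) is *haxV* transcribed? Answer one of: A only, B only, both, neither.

A only

Condition A:
Glyoxylate is present, so GixG is active.
Homoserine is absent, so NerN is inactive.
With repressor GixG bound, *irpL* is not transcribed.
So IrpL is not produced.
Rhamnulose is present, so KepG is active.
No repressor is bound and KepG is active, so *haxV* is transcribed.
→ *haxV* is ON in A.
Condition B:
Glyoxylate is absent, so GixG is inactive.
Homoserine is absent, so NerN is inactive.
Required activator NerN is absent, so *irpL* is not transcribed.
So IrpL is not produced.
Rhamnulose is absent, so KepG is inactive.
Required activator KepG is absent, so *haxV* is not transcribed.
→ *haxV* is OFF in B.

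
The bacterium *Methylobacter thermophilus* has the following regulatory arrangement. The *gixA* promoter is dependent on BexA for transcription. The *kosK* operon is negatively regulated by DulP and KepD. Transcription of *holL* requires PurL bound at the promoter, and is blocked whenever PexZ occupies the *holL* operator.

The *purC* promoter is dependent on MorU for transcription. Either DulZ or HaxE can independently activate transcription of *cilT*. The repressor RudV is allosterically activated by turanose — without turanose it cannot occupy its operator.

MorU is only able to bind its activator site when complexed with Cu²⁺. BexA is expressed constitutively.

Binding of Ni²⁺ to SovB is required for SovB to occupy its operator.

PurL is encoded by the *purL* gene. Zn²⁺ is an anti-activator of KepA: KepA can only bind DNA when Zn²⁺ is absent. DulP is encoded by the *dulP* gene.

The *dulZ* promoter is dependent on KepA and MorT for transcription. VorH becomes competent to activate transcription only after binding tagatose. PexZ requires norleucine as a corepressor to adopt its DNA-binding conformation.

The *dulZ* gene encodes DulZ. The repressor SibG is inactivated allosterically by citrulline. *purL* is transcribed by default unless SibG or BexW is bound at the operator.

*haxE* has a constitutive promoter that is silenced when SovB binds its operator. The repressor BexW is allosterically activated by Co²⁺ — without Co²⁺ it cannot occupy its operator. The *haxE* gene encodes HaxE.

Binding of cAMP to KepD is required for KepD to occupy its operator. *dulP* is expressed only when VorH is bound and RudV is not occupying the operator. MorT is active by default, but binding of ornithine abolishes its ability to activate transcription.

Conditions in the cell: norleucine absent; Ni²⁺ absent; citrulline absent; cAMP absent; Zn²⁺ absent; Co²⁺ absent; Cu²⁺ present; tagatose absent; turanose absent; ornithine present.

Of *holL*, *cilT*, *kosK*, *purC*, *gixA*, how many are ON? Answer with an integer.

Norleucine is absent, so PexZ is inactive.
Citrulline is absent, so SibG is active.
Co²⁺ is absent, so BexW is inactive.
With repressor SibG bound, *purL* is not transcribed.
So PurL is not produced.
Required activator PurL is absent, so *holL* is not transcribed.
→ *holL* is OFF.
Zn²⁺ is absent, so KepA is active.
Ornithine is present, so MorT is inactive.
Required activator MorT is absent, so *dulZ* is not transcribed.
So DulZ is not produced.
Ni²⁺ is absent, so SovB is inactive.
With no repressor bound, *haxE* is transcribed.
So HaxE is produced and active.
Activator HaxE is present, so *cilT* is transcribed.
→ *cilT* is ON.
Tagatose is absent, so VorH is inactive.
Turanose is absent, so RudV is inactive.
Required activator VorH is absent, so *dulP* is not transcribed.
So DulP is not produced.
cAMP is absent, so KepD is inactive.
With no repressor bound, *kosK* is transcribed.
→ *kosK* is ON.
Cu²⁺ is present, so MorU is active.
No repressor is bound and MorU is active, so *purC* is transcribed.
→ *purC* is ON.
BexA is produced constitutively and is active.
No repressor is bound and BexA is active, so *gixA* is transcribed.
→ *gixA* is ON.
4 of the 5 genes are transcribed.

4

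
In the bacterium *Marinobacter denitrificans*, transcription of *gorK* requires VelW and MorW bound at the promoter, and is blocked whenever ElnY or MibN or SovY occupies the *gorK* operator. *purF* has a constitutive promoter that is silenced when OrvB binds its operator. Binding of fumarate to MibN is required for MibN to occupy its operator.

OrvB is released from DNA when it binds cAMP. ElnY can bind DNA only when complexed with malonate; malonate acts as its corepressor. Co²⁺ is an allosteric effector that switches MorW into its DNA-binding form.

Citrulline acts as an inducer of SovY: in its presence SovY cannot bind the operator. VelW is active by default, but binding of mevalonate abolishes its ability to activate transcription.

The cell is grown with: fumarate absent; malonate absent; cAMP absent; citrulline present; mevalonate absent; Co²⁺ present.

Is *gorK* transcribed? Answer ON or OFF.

ON

Mevalonate is absent, so VelW is active.
Malonate is absent, so ElnY is inactive.
Fumarate is absent, so MibN is inactive.
Citrulline is present, so SovY is inactive.
Co²⁺ is present, so MorW is active.
No repressor is bound and VelW and MorW are active, so *gorK* is transcribed.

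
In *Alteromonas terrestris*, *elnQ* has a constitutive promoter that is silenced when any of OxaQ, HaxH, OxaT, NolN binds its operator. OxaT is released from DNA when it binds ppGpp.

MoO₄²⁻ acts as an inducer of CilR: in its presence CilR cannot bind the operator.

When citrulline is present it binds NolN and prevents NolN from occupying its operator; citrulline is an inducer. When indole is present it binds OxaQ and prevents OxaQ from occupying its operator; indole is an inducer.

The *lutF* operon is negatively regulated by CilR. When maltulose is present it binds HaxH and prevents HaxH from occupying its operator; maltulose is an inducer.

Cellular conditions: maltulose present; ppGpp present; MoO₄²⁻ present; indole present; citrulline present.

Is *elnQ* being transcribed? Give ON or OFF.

Indole is present, so OxaQ is inactive.
Maltulose is present, so HaxH is inactive.
ppGpp is present, so OxaT is inactive.
Citrulline is present, so NolN is inactive.
With no repressor bound, *elnQ* is transcribed.

ON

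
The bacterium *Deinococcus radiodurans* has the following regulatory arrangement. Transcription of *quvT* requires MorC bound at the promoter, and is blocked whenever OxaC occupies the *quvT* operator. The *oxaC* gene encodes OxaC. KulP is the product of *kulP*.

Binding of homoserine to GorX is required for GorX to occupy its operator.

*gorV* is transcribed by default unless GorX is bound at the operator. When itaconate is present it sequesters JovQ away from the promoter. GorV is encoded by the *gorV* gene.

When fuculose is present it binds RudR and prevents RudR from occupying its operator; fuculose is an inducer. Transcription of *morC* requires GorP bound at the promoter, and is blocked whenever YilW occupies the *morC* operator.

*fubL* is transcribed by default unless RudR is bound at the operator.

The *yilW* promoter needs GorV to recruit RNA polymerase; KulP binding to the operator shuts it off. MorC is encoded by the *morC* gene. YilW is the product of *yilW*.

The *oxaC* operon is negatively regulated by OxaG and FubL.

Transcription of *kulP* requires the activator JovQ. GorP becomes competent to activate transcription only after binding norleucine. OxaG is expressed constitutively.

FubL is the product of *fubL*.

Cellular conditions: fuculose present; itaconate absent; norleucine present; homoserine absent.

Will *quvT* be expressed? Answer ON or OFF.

ON

Itaconate is absent, so JovQ is active.
No repressor is bound and JovQ is active, so *kulP* is transcribed.
So KulP is produced and active.
Homoserine is absent, so GorX is inactive.
With no repressor bound, *gorV* is transcribed.
So GorV is produced and active.
With repressor KulP bound, *yilW* is not transcribed.
So YilW is not produced.
Norleucine is present, so GorP is active.
No repressor is bound and GorP is active, so *morC* is transcribed.
So MorC is produced and active.
OxaG is produced constitutively and is active.
Fuculose is present, so RudR is inactive.
With no repressor bound, *fubL* is transcribed.
So FubL is produced and active.
With repressor OxaG bound, *oxaC* is not transcribed.
So OxaC is not produced.
No repressor is bound and MorC is active, so *quvT* is transcribed.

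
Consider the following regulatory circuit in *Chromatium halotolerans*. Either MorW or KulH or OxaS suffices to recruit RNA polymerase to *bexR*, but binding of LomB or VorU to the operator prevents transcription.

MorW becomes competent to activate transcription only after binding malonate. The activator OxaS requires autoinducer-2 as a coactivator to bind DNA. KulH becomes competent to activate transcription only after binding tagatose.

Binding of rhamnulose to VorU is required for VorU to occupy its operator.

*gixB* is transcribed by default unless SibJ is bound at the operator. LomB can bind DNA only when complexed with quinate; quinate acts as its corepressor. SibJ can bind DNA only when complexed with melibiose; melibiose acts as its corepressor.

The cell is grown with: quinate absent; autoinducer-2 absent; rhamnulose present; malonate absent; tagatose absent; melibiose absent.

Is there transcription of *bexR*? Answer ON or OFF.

Malonate is absent, so MorW is inactive.
Tagatose is absent, so KulH is inactive.
Autoinducer-2 is absent, so OxaS is inactive.
Quinate is absent, so LomB is inactive.
Rhamnulose is present, so VorU is active.
With repressor VorU bound, *bexR* is not transcribed.

OFF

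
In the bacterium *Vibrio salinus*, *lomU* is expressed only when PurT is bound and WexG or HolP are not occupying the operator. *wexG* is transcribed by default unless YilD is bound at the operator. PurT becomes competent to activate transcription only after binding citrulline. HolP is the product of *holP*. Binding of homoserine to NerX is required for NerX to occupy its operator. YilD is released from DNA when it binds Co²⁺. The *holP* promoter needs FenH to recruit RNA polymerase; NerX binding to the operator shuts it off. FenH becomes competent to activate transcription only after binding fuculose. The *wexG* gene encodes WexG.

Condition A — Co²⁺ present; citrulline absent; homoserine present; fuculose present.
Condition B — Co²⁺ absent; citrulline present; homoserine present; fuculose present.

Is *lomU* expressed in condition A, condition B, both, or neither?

Condition A:
Co²⁺ is present, so YilD is inactive.
With no repressor bound, *wexG* is transcribed.
So WexG is produced and active.
Citrulline is absent, so PurT is inactive.
Homoserine is present, so NerX is active.
Fuculose is present, so FenH is active.
With repressor NerX bound, *holP* is not transcribed.
So HolP is not produced.
With repressor WexG bound, *lomU* is not transcribed.
→ *lomU* is OFF in A.
Condition B:
Co²⁺ is absent, so YilD is active.
With repressor YilD bound, *wexG* is not transcribed.
So WexG is not produced.
Citrulline is present, so PurT is active.
Homoserine is present, so NerX is active.
Fuculose is present, so FenH is active.
With repressor NerX bound, *holP* is not transcribed.
So HolP is not produced.
No repressor is bound and PurT is active, so *lomU* is transcribed.
→ *lomU* is ON in B.

B only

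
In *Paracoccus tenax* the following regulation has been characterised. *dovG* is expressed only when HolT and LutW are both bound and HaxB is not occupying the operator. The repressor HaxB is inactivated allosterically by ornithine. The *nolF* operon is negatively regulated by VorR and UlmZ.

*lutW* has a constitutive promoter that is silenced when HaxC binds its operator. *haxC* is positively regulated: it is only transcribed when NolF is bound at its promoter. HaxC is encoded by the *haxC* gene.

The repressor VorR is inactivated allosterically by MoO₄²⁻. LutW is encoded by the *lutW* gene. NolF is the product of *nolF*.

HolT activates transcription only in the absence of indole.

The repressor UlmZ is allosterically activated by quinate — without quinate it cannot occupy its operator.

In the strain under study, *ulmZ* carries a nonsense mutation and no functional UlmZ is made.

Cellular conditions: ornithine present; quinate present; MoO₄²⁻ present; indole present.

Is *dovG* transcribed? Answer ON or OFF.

OFF

Indole is present, so HolT is inactive.
MoO₄²⁻ is present, so VorR is inactive.
UlmZ is non-functional in this strain, so it has no effect.
With no repressor bound, *nolF* is transcribed.
So NolF is produced and active.
No repressor is bound and NolF is active, so *haxC* is transcribed.
So HaxC is produced and active.
With repressor HaxC bound, *lutW* is not transcribed.
So LutW is not produced.
Ornithine is present, so HaxB is inactive.
Required activator HolT is absent, so *dovG* is not transcribed.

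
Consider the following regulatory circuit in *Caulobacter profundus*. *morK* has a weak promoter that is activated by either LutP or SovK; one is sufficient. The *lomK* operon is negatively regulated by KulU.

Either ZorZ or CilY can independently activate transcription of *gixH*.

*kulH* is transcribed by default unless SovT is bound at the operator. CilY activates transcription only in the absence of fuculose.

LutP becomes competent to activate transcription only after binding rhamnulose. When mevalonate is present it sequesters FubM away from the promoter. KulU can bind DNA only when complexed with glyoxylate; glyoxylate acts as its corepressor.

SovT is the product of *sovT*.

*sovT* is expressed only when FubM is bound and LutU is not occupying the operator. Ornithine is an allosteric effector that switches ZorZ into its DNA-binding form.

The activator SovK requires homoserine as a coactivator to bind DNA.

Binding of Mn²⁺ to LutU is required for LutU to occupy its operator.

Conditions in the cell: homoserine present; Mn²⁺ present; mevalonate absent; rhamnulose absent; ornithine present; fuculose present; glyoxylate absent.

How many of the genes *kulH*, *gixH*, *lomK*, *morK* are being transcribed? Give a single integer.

Mn²⁺ is present, so LutU is active.
Mevalonate is absent, so FubM is active.
With repressor LutU bound, *sovT* is not transcribed.
So SovT is not produced.
With no repressor bound, *kulH* is transcribed.
→ *kulH* is ON.
Ornithine is present, so ZorZ is active.
Fuculose is present, so CilY is inactive.
Activator ZorZ is present, so *gixH* is transcribed.
→ *gixH* is ON.
Glyoxylate is absent, so KulU is inactive.
With no repressor bound, *lomK* is transcribed.
→ *lomK* is ON.
Rhamnulose is absent, so LutP is inactive.
Homoserine is present, so SovK is active.
Activator SovK is present, so *morK* is transcribed.
→ *morK* is ON.
4 of the 4 genes are transcribed.

4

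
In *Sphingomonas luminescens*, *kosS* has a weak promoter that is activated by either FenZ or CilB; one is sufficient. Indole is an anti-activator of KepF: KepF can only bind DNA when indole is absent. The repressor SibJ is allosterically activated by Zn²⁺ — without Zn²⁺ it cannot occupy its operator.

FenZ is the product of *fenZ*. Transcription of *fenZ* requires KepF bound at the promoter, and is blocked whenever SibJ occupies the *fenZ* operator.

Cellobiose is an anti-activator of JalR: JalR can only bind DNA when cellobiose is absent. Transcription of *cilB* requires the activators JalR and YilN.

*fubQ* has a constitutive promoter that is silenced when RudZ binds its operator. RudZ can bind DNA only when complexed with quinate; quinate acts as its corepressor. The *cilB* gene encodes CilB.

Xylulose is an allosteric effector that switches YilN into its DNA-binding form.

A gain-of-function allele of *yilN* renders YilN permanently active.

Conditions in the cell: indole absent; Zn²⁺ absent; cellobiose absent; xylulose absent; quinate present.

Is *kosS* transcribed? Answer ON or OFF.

Indole is absent, so KepF is active.
Zn²⁺ is absent, so SibJ is inactive.
No repressor is bound and KepF is active, so *fenZ* is transcribed.
So FenZ is produced and active.
Cellobiose is absent, so JalR is active.
YilN is constitutively active in this strain.
No repressor is bound and JalR and YilN are active, so *cilB* is transcribed.
So CilB is produced and active.
Activator FenZ is present, so *kosS* is transcribed.

ON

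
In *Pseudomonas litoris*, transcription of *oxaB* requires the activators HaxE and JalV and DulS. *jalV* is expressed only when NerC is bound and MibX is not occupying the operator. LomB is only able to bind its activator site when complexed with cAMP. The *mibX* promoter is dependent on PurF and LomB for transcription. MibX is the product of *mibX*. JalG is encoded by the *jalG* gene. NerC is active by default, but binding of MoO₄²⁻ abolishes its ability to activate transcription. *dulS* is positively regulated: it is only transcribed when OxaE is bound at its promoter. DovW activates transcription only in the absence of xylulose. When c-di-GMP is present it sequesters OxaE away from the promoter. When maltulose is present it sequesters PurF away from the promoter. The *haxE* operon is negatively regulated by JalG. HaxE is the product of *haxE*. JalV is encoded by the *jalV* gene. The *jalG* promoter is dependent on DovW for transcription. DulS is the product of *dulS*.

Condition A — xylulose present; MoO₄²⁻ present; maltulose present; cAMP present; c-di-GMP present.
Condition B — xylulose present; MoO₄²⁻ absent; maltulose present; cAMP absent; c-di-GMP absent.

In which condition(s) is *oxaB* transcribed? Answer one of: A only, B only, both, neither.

Condition A:
Xylulose is present, so DovW is inactive.
Required activator DovW is absent, so *jalG* is not transcribed.
So JalG is not produced.
With no repressor bound, *haxE* is transcribed.
So HaxE is produced and active.
MoO₄²⁻ is present, so NerC is inactive.
Maltulose is present, so PurF is inactive.
cAMP is present, so LomB is active.
Required activator PurF is absent, so *mibX* is not transcribed.
So MibX is not produced.
Required activator NerC is absent, so *jalV* is not transcribed.
So JalV is not produced.
c-di-GMP is present, so OxaE is inactive.
Required activator OxaE is absent, so *dulS* is not transcribed.
So DulS is not produced.
Required activator JalV is absent, so *oxaB* is not transcribed.
→ *oxaB* is OFF in A.
Condition B:
Xylulose is present, so DovW is inactive.
Required activator DovW is absent, so *jalG* is not transcribed.
So JalG is not produced.
With no repressor bound, *haxE* is transcribed.
So HaxE is produced and active.
MoO₄²⁻ is absent, so NerC is active.
Maltulose is present, so PurF is inactive.
cAMP is absent, so LomB is inactive.
Required activator PurF is absent, so *mibX* is not transcribed.
So MibX is not produced.
No repressor is bound and NerC is active, so *jalV* is transcribed.
So JalV is produced and active.
c-di-GMP is absent, so OxaE is active.
No repressor is bound and OxaE is active, so *dulS* is transcribed.
So DulS is produced and active.
No repressor is bound and HaxE and JalV and DulS are active, so *oxaB* is transcribed.
→ *oxaB* is ON in B.

B only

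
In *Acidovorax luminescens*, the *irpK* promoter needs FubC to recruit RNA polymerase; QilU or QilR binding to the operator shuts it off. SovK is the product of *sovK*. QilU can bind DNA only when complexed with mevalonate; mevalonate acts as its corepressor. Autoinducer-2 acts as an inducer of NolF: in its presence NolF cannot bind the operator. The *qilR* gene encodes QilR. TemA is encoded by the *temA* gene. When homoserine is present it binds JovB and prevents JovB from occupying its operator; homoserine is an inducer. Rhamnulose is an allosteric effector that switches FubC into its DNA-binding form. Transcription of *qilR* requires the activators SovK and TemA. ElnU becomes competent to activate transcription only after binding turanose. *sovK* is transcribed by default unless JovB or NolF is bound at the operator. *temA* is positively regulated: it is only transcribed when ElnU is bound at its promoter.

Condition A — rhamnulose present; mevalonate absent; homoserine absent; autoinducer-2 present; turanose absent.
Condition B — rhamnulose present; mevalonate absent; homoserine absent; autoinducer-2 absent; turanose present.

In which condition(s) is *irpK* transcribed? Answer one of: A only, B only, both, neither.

both

Condition A:
Rhamnulose is present, so FubC is active.
Mevalonate is absent, so QilU is inactive.
Homoserine is absent, so JovB is active.
Autoinducer-2 is present, so NolF is inactive.
With repressor JovB bound, *sovK* is not transcribed.
So SovK is not produced.
Turanose is absent, so ElnU is inactive.
Required activator ElnU is absent, so *temA* is not transcribed.
So TemA is not produced.
Required activator SovK is absent, so *qilR* is not transcribed.
So QilR is not produced.
No repressor is bound and FubC is active, so *irpK* is transcribed.
→ *irpK* is ON in A.
Condition B:
Rhamnulose is present, so FubC is active.
Mevalonate is absent, so QilU is inactive.
Homoserine is absent, so JovB is active.
Autoinducer-2 is absent, so NolF is active.
With repressor JovB bound, *sovK* is not transcribed.
So SovK is not produced.
Turanose is present, so ElnU is active.
No repressor is bound and ElnU is active, so *temA* is transcribed.
So TemA is produced and active.
Required activator SovK is absent, so *qilR* is not transcribed.
So QilR is not produced.
No repressor is bound and FubC is active, so *irpK* is transcribed.
→ *irpK* is ON in B.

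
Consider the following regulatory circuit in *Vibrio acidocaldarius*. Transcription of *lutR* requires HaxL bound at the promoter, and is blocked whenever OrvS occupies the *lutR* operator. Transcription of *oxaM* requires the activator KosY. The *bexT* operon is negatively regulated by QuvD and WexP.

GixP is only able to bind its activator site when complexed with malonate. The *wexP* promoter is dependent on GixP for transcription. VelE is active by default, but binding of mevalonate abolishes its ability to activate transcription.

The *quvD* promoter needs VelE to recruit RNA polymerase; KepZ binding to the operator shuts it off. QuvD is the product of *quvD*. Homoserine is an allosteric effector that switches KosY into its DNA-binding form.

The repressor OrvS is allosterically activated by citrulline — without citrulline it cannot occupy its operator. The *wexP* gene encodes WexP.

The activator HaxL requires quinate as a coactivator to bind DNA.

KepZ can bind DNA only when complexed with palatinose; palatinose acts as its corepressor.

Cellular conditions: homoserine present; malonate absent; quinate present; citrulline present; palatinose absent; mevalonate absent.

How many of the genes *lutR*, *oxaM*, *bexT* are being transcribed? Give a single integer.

1

Citrulline is present, so OrvS is active.
Quinate is present, so HaxL is active.
With repressor OrvS bound, *lutR* is not transcribed.
→ *lutR* is OFF.
Homoserine is present, so KosY is active.
No repressor is bound and KosY is active, so *oxaM* is transcribed.
→ *oxaM* is ON.
Mevalonate is absent, so VelE is active.
Palatinose is absent, so KepZ is inactive.
No repressor is bound and VelE is active, so *quvD* is transcribed.
So QuvD is produced and active.
Malonate is absent, so GixP is inactive.
Required activator GixP is absent, so *wexP* is not transcribed.
So WexP is not produced.
With repressor QuvD bound, *bexT* is not transcribed.
→ *bexT* is OFF.
1 of the 3 genes is transcribed.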